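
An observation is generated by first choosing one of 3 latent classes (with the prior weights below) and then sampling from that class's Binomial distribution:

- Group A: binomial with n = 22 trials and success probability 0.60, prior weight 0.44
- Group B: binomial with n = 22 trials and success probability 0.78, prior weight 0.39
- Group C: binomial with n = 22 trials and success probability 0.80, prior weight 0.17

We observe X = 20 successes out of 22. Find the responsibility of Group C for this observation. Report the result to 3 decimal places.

0.370

By Bayes' theorem, P(k | x) = P(Z=k) f_k(x) / Σ_j P(Z=j) f_j(x).
Component likelihoods at x = 20 successes out of 22:
  f_A = 0.00135132
  f_B = 0.0776872
  f_C = 0.10653
Weight by the priors:
  P(Z=A)·f_A = 0.44 × 0.00135132 = 0.000594579
  P(Z=B)·f_B = 0.39 × 0.0776872 = 0.030298
  P(Z=C)·f_C = 0.17 × 0.10653 = 0.0181101
Marginal: 0.000594579 + 0.030298 + 0.0181101 = 0.0490027
Responsibility of Group C: 0.0181101 / 0.0490027 ≈ 0.370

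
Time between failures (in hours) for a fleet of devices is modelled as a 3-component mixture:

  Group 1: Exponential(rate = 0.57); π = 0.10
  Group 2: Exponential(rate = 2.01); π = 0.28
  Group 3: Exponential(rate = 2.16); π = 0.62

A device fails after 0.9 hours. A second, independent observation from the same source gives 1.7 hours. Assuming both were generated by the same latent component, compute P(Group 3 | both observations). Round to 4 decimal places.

0.4388

P(component k | x) = P(Z=k)·f_k(x) / marginal(x), where marginal(x) = Σ_j P(Z=j)·f_j(x).
Since both observations come from the same component, the likelihood for component k is f_k(x₁)·f_k(x₂).
  p_1 = [0.57·e^(−0.57·0.9) = 0.57·e^(−0.5130) = 0.341257] × [0.216294] = 0.0738117
  p_2 = [2.01·e^(−2.01·0.9) = 2.01·e^(−1.8090) = 0.329274] × [0.0659495] = 0.0217155
  p_3 = [2.16·e^(−2.16·0.9) = 2.16·e^(−1.9440) = 0.309161] × [0.0549192] = 0.0169789
Prior × likelihood for each component:
  P(Z=1)·p_1 = 0.10 × 0.0738117 = 0.00738117
  P(Z=2)·p_2 = 0.28 × 0.0217155 = 0.00608033
  P(Z=3)·p_3 = 0.62 × 0.0169789 = 0.0105269
Sum: 0.00738117 + 0.00608033 + 0.0105269 = 0.0239884
So the posterior for Group 3 is 0.0105269 / 0.0239884 ≈ 0.4388.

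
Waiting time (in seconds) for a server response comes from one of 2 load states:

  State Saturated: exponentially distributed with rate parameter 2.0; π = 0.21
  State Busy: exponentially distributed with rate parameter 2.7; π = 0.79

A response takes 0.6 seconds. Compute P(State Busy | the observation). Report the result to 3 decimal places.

Posterior ∝ prior × likelihood, so P(k | x) ∝ P(Z=k) f_k(x); normalise over all components.
Evaluate each component's likelihood at the observed value:
  L_Saturated = 2.0·e^(−2.0·0.6) = 2.0·e^(−1.2000) = 0.602388
  L_Busy = 2.7·e^(−2.7·0.6) = 2.7·e^(−1.6200) = 0.534326
Unnormalised posteriors:
  P(Z=Saturated)·L_Saturated = 0.21 × 0.602388 = 0.126502
  P(Z=Busy)·L_Busy = 0.79 × 0.534326 = 0.422118
Denominator: 0.126502 + 0.422118 = 0.548619
Responsibility of State Busy: 0.422118 / 0.548619 ≈ 0.769

0.769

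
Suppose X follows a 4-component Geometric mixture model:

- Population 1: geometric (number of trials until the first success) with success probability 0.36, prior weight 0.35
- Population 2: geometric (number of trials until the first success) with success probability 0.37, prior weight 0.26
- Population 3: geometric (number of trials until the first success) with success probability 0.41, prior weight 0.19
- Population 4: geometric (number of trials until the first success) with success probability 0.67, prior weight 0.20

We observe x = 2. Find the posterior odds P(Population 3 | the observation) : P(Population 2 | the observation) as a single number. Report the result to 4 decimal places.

Only the two components matter; the odds are (w_i f_i(x)) / (w_j f_j(x)).
Evaluate each component's likelihood at the observed value:
  f_1 = 0.36·(1−0.36)^1 = 0.36·0.64 = 0.2304
  f_2 = 0.37·(1−0.37)^1 = 0.37·0.63 = 0.2331
  f_3 = 0.41·(1−0.41)^1 = 0.41·0.59 = 0.2419
  f_4 = 0.67·(1−0.67)^1 = 0.67·0.33 = 0.2211
0.045961 / 0.060606 ≈ 0.7584

0.7584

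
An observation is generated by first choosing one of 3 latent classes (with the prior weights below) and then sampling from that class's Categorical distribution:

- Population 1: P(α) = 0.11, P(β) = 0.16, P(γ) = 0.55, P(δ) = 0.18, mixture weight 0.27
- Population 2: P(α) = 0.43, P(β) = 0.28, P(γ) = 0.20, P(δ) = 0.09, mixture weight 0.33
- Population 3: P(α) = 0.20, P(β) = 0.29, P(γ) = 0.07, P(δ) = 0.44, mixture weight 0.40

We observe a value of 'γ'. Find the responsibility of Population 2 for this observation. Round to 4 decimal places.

0.2722

P(component k | x) = π_k·f_k(x) / marginal(x), where marginal(x) = Σ_j π_j·f_j(x).
Evaluate each component's likelihood at the observed value:
  f_1 = 0.55
  f_2 = 0.2
  f_3 = 0.07
Prior × likelihood for each component:
  π_1·f_1 = 0.27 × 0.55 = 0.1485
  π_2·f_2 = 0.33 × 0.2 = 0.066
  π_3·f_3 = 0.40 × 0.07 = 0.028
Normaliser: 0.1485 + 0.066 + 0.028 = 0.2425
So the posterior for Population 2 is 0.066 / 0.2425 ≈ 0.2722.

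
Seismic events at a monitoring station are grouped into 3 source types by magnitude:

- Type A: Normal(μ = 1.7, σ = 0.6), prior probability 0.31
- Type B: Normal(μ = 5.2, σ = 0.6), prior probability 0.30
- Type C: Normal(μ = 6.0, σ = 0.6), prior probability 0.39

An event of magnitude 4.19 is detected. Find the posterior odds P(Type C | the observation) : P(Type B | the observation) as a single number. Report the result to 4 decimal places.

0.0566

The posterior odds equal the prior odds times the likelihood ratio: (π_i/π_j)·(f_i(x)/f_j(x)).
Evaluate each component's likelihood at the observed value:
  f_A = (1/(0.6·√(2π)))·exp(−(4.19−1.7)²/(2·0.6²)) = 0.664904·exp(-8.61125) = 0.000121043
  f_B = (1/(0.6·√(2π)))·exp(−(4.19−5.2)²/(2·0.6²)) = 0.664904·exp(-1.41681) = 0.161231
  f_C = (1/(0.6·√(2π)))·exp(−(4.19−6.0)²/(2·0.6²)) = 0.664904·exp(-4.55014) = 0.0070252
0.00273983 / 0.0483692 ≈ 0.0566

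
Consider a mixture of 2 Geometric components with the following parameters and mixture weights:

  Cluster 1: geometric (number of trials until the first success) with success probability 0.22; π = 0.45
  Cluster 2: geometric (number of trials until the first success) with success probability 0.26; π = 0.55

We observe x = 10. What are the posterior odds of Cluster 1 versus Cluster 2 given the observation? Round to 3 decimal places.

1.112

Posterior odds = (π_i f_i(x)) / (π_j f_j(x)); the normalising sum cancels.
Component likelihoods at x = 10:
  f_1 = 0.22·(1−0.22)^9 = 0.22·0.106869 = 0.0235112
  f_2 = 0.26·(1−0.26)^9 = 0.26·0.0665404 = 0.0173005
0.01058 / 0.00951528 ≈ 1.112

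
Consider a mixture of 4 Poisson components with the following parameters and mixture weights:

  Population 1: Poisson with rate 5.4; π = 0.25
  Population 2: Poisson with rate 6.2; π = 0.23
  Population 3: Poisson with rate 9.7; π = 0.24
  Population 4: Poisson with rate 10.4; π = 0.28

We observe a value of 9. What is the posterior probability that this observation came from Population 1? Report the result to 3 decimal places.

0.130

Apply Bayes' rule: the posterior for each component is proportional to its prior times its likelihood at x.
Poisson probabilities:
  p_1 = 0.0485949
  p_2 = 0.0757071
  p_3 = 0.128388
  p_4 = 0.119364
Multiply by the mixture weights:
  P(Z=1)·p_1 = 0.25 × 0.0485949 = 0.0121487
  P(Z=2)·p_2 = 0.23 × 0.0757071 = 0.0174126
  P(Z=3)·p_3 = 0.24 × 0.128388 = 0.0308132
  P(Z=4)·p_4 = 0.28 × 0.119364 = 0.033422
Sum: 0.0121487 + 0.0174126 + 0.0308132 + 0.033422 = 0.0937966
Responsibility of Population 1: 0.0121487 / 0.0937966 ≈ 0.130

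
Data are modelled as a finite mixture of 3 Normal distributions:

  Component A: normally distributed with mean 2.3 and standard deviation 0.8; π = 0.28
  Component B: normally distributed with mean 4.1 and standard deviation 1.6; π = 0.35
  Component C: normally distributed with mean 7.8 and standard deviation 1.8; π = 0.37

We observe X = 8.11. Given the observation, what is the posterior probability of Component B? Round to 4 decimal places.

P(component k | x) = P(Z=k)·f_k(x) / marginal(x), where marginal(x) = Σ_j P(Z=j)·f_j(x).
Component likelihoods at x = 8.11:
  L_A = (1/(0.8·√(2π)))·exp(−(8.11−2.3)²/(2·0.8²)) = 0.498678·exp(-26.37195) = 1.75641e-12
  L_B = (1/(1.6·√(2π)))·exp(−(8.11−4.1)²/(2·1.6²)) = 0.249339·exp(-3.14064) = 0.0107851
  L_C = (1/(1.8·√(2π)))·exp(−(8.11−7.8)²/(2·1.8²)) = 0.221635·exp(-0.01483) = 0.218372
Unnormalised posteriors:
  P(Z=A)·L_A = 0.28 × 1.75641e-12 = 4.91795e-13
  P(Z=B)·L_B = 0.35 × 0.0107851 = 0.0037748
  P(Z=C)·L_C = 0.37 × 0.218372 = 0.0807976
Sum: 4.91795e-13 + 0.0037748 + 0.0807976 = 0.0845724
So the posterior for Component B is 0.0037748 / 0.0845724 ≈ 0.0446.

0.0446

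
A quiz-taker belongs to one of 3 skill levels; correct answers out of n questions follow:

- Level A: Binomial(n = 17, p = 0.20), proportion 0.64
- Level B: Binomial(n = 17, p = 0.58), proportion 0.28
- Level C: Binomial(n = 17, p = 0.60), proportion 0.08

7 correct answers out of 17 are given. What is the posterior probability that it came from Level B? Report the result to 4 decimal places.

0.4865

Posterior ∝ prior × likelihood, so P(k | x) ∝ w_k f_k(x); normalise over all components.
Component likelihoods at x = 7 correct answers out of 17:
  f_A = C(17,7)·0.20^7·0.80^10 = 19448·1.28e-05·0.107374 = 0.0267291
  f_B = C(17,7)·0.58^7·0.42^10 = 19448·0.0220798·0.000170802 = 0.0733439
  f_C = C(17,7)·0.60^7·0.40^10 = 19448·0.0279936·0.000104858 = 0.0570865
Weight by the priors:
  w_A·f_A = 0.64 × 0.0267291 = 0.0171066
  w_B·f_B = 0.28 × 0.0733439 = 0.0205363
  w_C·f_C = 0.08 × 0.0570865 = 0.00456692
Sum: 0.0171066 + 0.0205363 + 0.00456692 = 0.0422098
So the posterior for Level B is 0.0205363 / 0.0422098 ≈ 0.4865.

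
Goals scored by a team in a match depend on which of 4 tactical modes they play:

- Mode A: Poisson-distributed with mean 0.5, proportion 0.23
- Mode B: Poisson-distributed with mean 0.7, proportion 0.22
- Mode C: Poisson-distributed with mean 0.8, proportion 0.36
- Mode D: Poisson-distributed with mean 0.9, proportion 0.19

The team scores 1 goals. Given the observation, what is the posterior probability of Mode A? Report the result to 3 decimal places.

Apply Bayes' rule: the posterior for each component is proportional to its prior times its likelihood at x.
Evaluate each component's likelihood at the observed value:
  f_A = 0.303265
  f_B = 0.34761
  f_C = 0.359463
  f_D = 0.365913
Prior × likelihood for each component:
  π_A·f_A = 0.23 × 0.303265 = 0.069751
  π_B·f_B = 0.22 × 0.34761 = 0.0764741
  π_C·f_C = 0.36 × 0.359463 = 0.129407
  π_D·f_D = 0.19 × 0.365913 = 0.0695234
Normaliser: 0.069751 + 0.0764741 + 0.129407 + 0.0695234 = 0.345155
So the posterior for Mode A is 0.069751 / 0.345155 ≈ 0.202.

0.202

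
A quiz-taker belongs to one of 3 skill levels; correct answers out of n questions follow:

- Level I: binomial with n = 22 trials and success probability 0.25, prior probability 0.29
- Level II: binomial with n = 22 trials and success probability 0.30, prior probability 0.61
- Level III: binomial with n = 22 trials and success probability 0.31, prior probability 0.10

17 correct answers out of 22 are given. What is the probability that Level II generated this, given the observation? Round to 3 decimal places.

0.771

The responsibility of component k is π_k f_k(x) divided by Σ_j π_j f_j(x).
Binomial probabilities:
  f_I = C(22,17)·0.25^17·0.75^5 = 26334·5.82077e-11·0.237305 = 3.6375e-07
  f_II = C(22,17)·0.30^17·0.70^5 = 26334·1.2914e-09·0.16807 = 5.71569e-06
  f_III = C(22,17)·0.31^17·0.69^5 = 26334·2.25501e-09·0.156403 = 9.28776e-06
Prior × likelihood for each component:
  π_I·f_I = 0.29 × 3.6375e-07 = 1.05488e-07
  π_II·f_II = 0.61 × 5.71569e-06 = 3.48657e-06
  π_III·f_III = 0.10 × 9.28776e-06 = 9.28776e-07
Marginal: 1.05488e-07 + 3.48657e-06 + 9.28776e-07 = 4.52083e-06
So the posterior for Level II is 3.48657e-06 / 4.52083e-06 ≈ 0.771.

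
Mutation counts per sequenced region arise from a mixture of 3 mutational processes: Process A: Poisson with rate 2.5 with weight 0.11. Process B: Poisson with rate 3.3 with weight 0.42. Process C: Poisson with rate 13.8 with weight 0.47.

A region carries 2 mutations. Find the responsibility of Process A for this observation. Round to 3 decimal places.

Posterior ∝ prior × likelihood, so P(k | x) ∝ π_k f_k(x); normalise over all components.
Evaluate each component's likelihood at the observed value:
  L_A = e^(−2.5)·2.5^2/2! = 0.256516
  L_B = e^(−3.3)·3.3^2/2! = 0.200829
  L_C = e^(−13.8)·13.8^2/2! = 9.67084e-05
Weight by the priors:
  π_A·L_A = 0.11 × 0.256516 = 0.0282167
  π_B·L_B = 0.42 × 0.200829 = 0.0843481
  π_C·L_C = 0.47 × 9.67084e-05 = 4.5453e-05
Denominator: 0.0282167 + 0.0843481 + 4.5453e-05 = 0.11261
P(Process A | 2 mutations) ≈ 0.251

0.251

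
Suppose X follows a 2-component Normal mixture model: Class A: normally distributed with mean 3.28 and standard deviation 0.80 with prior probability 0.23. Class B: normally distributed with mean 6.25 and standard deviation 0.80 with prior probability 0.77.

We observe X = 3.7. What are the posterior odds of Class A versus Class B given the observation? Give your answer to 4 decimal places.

41.8443

Only the two components matter; the odds are (P(Z=i) f_i(x)) / (P(Z=j) f_j(x)).
Evaluate each component's likelihood at the observed value:
  f_A = 0.434479
  f_B = 0.00310149
0.0999302 / 0.00238815 ≈ 41.8443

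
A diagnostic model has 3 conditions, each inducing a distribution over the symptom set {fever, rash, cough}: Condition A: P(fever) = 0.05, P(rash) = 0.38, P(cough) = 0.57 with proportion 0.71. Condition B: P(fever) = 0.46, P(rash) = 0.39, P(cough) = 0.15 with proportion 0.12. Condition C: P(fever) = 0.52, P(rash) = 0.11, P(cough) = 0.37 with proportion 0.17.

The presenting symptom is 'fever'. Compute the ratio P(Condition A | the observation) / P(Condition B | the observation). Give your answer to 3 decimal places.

Since P(k|x) ∝ w_k f_k(x), the posterior odds are w_i f_i(x) / (w_j f_j(x)).
Categorical probabilities:
  f_A = 0.05
  f_B = 0.46
  f_C = 0.52
Posterior odds = (w_A·f_A) / (w_B·f_B) = (0.71·0.05) / (0.12·0.46) = 0.0355 / 0.0552 ≈ 0.643

0.643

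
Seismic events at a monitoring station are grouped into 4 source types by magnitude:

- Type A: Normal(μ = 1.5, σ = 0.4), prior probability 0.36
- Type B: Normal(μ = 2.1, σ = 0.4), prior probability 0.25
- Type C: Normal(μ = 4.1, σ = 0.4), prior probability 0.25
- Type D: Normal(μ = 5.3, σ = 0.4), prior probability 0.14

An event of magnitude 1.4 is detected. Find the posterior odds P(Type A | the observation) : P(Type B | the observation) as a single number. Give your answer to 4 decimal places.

Posterior odds = (w_i f_i(x)) / (w_j f_j(x)); the normalising sum cancels.
Normal densities:
  L_A = (1/(0.4·√(2π)))·exp(−(1.4−1.5)²/(2·0.4²)) = 0.997356·exp(-0.03125) = 0.96667
  L_B = (1/(0.4·√(2π)))·exp(−(1.4−2.1)²/(2·0.4²)) = 0.997356·exp(-1.53125) = 0.215693
  L_C = (1/(0.4·√(2π)))·exp(−(1.4−4.1)²/(2·0.4²)) = 0.997356·exp(-22.78125) = 1.27373e-10
  L_D = (1/(0.4·√(2π)))·exp(−(1.4−5.3)²/(2·0.4²)) = 0.997356·exp(-47.53125) = 2.27138e-21
0.348001 / 0.0539233 ≈ 6.4536

6.4536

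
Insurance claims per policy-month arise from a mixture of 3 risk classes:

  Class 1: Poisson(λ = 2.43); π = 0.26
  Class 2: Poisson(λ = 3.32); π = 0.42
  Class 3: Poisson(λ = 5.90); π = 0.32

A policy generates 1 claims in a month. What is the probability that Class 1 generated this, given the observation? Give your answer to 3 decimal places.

P(component k | x) = π_k·f_k(x) / marginal(x), where marginal(x) = Σ_j π_j·f_j(x).
Evaluate each component's likelihood at the observed value:
  f_1 = 0.21393
  f_2 = 0.120027
  f_3 = 0.0161627
Unnormalised posteriors:
  π_1·f_1 = 0.26 × 0.21393 = 0.0556217
  π_2·f_2 = 0.42 × 0.120027 = 0.0504115
  π_3·f_3 = 0.32 × 0.0161627 = 0.00517207
Sum: 0.0556217 + 0.0504115 + 0.00517207 = 0.111205
So the posterior for Class 1 is 0.0556217 / 0.111205 ≈ 0.500.

0.500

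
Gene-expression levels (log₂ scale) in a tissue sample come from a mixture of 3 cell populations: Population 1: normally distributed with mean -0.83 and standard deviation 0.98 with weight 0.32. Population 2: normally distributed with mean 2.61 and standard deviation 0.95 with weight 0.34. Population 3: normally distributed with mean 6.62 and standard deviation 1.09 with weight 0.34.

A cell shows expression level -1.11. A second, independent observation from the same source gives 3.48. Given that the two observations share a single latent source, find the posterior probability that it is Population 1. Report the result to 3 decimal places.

0.148

By Bayes' theorem, P(k | x) = π_k f_k(x) / Σ_j π_j f_j(x).
Since both observations come from the same component, the likelihood for component k is f_k(x₁)·f_k(x₂).
  p_1 = [(1/(0.98·√(2π)))·exp(−(-1.11−-0.83)²/(2·0.98²)) = 0.407084·exp(-0.04082) = 0.390803] × [2.5681e-05] = 1.00362e-05
  p_2 = [(1/(0.95·√(2π)))·exp(−(-1.11−2.61)²/(2·0.95²)) = 0.419939·exp(-7.66670) = 0.000196598] × [0.276103] = 5.42814e-05
  p_3 = [(1/(1.09·√(2π)))·exp(−(-1.11−6.62)²/(2·1.09²)) = 0.366002·exp(-25.14641) = 4.39073e-12] × [0.00577377] = 2.5351e-14
Weight by the priors:
  π_1·p_1 = 0.32 × 1.00362e-05 = 3.21159e-06
  π_2·p_2 = 0.34 × 5.42814e-05 = 1.84557e-05
  π_3·p_3 = 0.34 × 2.5351e-14 = 8.61935e-15
Evidence: 3.21159e-06 + 1.84557e-05 + 8.61935e-15 = 2.16673e-05
Responsibility of Population 1: 3.21159e-06 / 2.16673e-05 ≈ 0.148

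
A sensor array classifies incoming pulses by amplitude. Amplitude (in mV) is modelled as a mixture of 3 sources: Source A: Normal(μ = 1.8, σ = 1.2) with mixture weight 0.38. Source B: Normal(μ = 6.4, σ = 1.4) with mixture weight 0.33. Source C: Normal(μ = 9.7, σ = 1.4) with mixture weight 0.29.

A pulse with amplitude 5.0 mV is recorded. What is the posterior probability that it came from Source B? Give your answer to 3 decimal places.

0.936

Posterior ∝ prior × likelihood, so P(k | x) ∝ π_k f_k(x); normalise over all components.
Evaluate each component's likelihood at the observed value:
  p_A = (1/(1.2·√(2π)))·exp(−(5.0−1.8)²/(2·1.2²)) = 0.332452·exp(-3.55556) = 0.00949666
  p_B = (1/(1.4·√(2π)))·exp(−(5.0−6.4)²/(2·1.4²)) = 0.284959·exp(-0.50000) = 0.172836
  p_C = (1/(1.4·√(2π)))·exp(−(5.0−9.7)²/(2·1.4²)) = 0.284959·exp(-5.63520) = 0.00101729
Multiply by the mixture weights:
  π_A·p_A = 0.38 × 0.00949666 = 0.00360873
  π_B·p_B = 0.33 × 0.172836 = 0.057036
  π_C·p_C = 0.29 × 0.00101729 = 0.000295014
Evidence: 0.00360873 + 0.057036 + 0.000295014 = 0.0609397
P(Source B | data) ≈ 0.936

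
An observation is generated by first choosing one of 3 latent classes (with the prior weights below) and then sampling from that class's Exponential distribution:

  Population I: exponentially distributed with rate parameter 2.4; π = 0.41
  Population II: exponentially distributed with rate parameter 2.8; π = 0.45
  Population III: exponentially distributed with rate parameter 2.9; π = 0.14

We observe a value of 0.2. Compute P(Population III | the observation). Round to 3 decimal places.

P(component k | x) = π_k·f_k(x) / marginal(x), where marginal(x) = Σ_j π_j·f_j(x).
Evaluate each component's likelihood at the observed value:
  p_I = 1.48508
  p_II = 1.59939
  p_III = 1.62371
Prior × likelihood for each component:
  π_I·p_I = 0.41 × 1.48508 = 0.608883
  π_II·p_II = 0.45 × 1.59939 = 0.719723
  π_III·p_III = 0.14 × 1.62371 = 0.227319
Denominator: 0.608883 + 0.719723 + 0.227319 = 1.55593
P(Population III | 0.2) = 0.227319 / 1.55593 ≈ 0.146

0.146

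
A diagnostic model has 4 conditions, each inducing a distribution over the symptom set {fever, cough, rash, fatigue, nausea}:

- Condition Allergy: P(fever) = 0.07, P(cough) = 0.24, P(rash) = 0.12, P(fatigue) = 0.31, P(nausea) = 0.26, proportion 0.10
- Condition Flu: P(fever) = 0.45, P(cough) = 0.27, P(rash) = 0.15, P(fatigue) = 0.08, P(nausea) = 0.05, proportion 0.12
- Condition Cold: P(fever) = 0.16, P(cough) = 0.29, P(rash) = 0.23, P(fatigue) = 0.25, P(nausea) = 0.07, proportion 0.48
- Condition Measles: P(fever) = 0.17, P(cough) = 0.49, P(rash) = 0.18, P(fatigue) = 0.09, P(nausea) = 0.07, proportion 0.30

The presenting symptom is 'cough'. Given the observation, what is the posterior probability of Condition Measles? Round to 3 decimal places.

0.429

The responsibility of component k is π_k f_k(x) divided by Σ_j π_j f_j(x).
Component likelihoods at x = 'cough':
  p_Allergy = P(cough | comp) = 0.24
  p_Flu = P(cough | comp) = 0.27
  p_Cold = P(cough | comp) = 0.29
  p_Measles = P(cough | comp) = 0.49
Unnormalised posteriors:
  π_Allergy·p_Allergy = 0.10 × 0.24 = 0.024
  π_Flu·p_Flu = 0.12 × 0.27 = 0.0324
  π_Cold·p_Cold = 0.48 × 0.29 = 0.1392
  π_Measles·p_Measles = 0.30 × 0.49 = 0.147
Denominator: 0.024 + 0.0324 + 0.1392 + 0.147 = 0.3426
P(Condition Measles | the observation) = 0.147 / 0.3426 ≈ 0.429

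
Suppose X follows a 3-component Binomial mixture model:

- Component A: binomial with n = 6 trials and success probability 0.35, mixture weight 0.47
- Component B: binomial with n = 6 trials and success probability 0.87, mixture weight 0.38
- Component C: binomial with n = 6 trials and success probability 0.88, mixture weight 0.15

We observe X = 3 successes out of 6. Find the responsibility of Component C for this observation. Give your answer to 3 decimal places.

Posterior ∝ prior × likelihood, so P(k | x) ∝ π_k f_k(x); normalise over all components.
Component likelihoods at x = 3 successes out of 6:
  p_A = C(6,3)·0.35^3·0.65^3 = 20·0.042875·0.274625 = 0.235491
  p_B = C(6,3)·0.87^3·0.13^3 = 20·0.658503·0.002197 = 0.0289346
  p_C = C(6,3)·0.88^3·0.12^3 = 20·0.681472·0.001728 = 0.0235517
Weight by the priors:
  π_A·p_A = 0.47 × 0.235491 = 0.110681
  π_B·p_B = 0.38 × 0.0289346 = 0.0109952
  π_C·p_C = 0.15 × 0.0235517 = 0.00353275
Denominator: 0.110681 + 0.0109952 + 0.00353275 = 0.125209
So the posterior for Component C is 0.00353275 / 0.125209 ≈ 0.028.

0.028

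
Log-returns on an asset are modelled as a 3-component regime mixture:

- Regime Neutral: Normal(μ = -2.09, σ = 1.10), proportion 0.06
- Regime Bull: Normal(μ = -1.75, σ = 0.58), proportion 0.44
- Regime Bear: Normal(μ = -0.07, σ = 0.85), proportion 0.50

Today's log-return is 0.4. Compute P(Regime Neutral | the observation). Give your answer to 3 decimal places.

The responsibility of component k is P(Z=k) f_k(x) divided by Σ_j P(Z=j) f_j(x).
Normal densities:
  p_Neutral = 0.0279798
  p_Bull = 0.000713911
  p_Bear = 0.402809
Weight by the priors:
  P(Z=Neutral)·p_Neutral = 0.06 × 0.0279798 = 0.00167879
  P(Z=Bull)·p_Bull = 0.44 × 0.000713911 = 0.000314121
  P(Z=Bear)·p_Bear = 0.50 × 0.402809 = 0.201405
Marginal: 0.00167879 + 0.000314121 + 0.201405 = 0.203398
P(Regime Neutral | data) = 0.00167879 / 0.203398 ≈ 0.008

0.008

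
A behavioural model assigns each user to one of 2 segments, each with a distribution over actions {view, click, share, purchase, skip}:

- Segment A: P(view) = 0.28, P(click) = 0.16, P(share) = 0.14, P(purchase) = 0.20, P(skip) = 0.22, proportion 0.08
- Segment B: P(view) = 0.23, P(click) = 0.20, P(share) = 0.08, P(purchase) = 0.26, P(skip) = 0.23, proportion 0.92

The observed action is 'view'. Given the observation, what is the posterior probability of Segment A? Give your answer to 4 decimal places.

Apply Bayes' rule: the posterior for each component is proportional to its prior times its likelihood at x.
Evaluate each component's likelihood at the observed value:
  L_A = 0.28
  L_B = 0.23
Unnormalised posteriors:
  P(Z=A)·L_A = 0.08 × 0.28 = 0.0224
  P(Z=B)·L_B = 0.92 × 0.23 = 0.2116
Marginal: 0.0224 + 0.2116 = 0.234
P(Segment A | x) ≈ 0.0957

0.0957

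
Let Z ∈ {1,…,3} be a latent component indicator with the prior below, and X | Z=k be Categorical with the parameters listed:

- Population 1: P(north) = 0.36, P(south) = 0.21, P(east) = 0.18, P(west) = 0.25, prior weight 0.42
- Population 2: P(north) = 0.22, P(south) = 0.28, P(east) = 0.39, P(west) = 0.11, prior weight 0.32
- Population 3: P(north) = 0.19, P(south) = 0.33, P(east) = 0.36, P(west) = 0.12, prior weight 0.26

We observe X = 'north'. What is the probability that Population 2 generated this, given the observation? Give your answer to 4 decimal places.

P(component k | x) = π_k·f_k(x) / marginal(x), where marginal(x) = Σ_j π_j·f_j(x).
Component likelihoods at x = 'north':
  L_1 = P(north | comp) = 0.36
  L_2 = P(north | comp) = 0.22
  L_3 = P(north | comp) = 0.19
Prior × likelihood for each component:
  π_1·L_1 = 0.42 × 0.36 = 0.1512
  π_2·L_2 = 0.32 × 0.22 = 0.0704
  π_3·L_3 = 0.26 × 0.19 = 0.0494
Sum: 0.1512 + 0.0704 + 0.0494 = 0.271
P(Population 2 | data) = 0.0704 / 0.271 ≈ 0.2598

0.2598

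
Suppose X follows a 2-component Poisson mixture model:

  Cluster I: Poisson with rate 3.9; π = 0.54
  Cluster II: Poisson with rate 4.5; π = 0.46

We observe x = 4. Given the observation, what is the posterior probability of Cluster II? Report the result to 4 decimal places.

Apply Bayes' rule: the posterior for each component is proportional to its prior times its likelihood at x.
Component likelihoods at x = 4:
  f_I = 0.195119
  f_II = 0.189808
Multiply by the mixture weights:
  P(Z=I)·f_I = 0.54 × 0.195119 = 0.105364
  P(Z=II)·f_II = 0.46 × 0.189808 = 0.0873115
Denominator: 0.105364 + 0.0873115 = 0.192676
Responsibility of Cluster II: 0.0873115 / 0.192676 ≈ 0.4532

0.4532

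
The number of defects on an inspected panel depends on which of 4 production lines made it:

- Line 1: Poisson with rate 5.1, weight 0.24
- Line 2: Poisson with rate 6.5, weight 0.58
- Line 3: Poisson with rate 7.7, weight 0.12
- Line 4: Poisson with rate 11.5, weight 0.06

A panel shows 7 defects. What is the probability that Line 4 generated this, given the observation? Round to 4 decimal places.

0.0244

The responsibility of component k is P(Z=k) f_k(x) divided by Σ_j P(Z=j) f_j(x).
Evaluate each component's likelihood at the observed value:
  L_1 = e^(−5.1)·5.1^7/7! = 0.108557
  L_2 = e^(−6.5)·6.5^7/7! = 0.146234
  L_3 = e^(−7.7)·7.7^7/7! = 0.144191
  L_4 = e^(−11.5)·11.5^7/7! = 0.0534648
Multiply by the mixture weights:
  P(Z=1)·L_1 = 0.24 × 0.108557 = 0.0260537
  P(Z=2)·L_2 = 0.58 × 0.146234 = 0.0848158
  P(Z=3)·L_3 = 0.12 × 0.144191 = 0.0173029
  P(Z=4)·L_4 = 0.06 × 0.0534648 = 0.00320789
Denominator: 0.0260537 + 0.0848158 + 0.0173029 + 0.00320789 = 0.13138
So the posterior for Line 4 is 0.00320789 / 0.13138 ≈ 0.0244.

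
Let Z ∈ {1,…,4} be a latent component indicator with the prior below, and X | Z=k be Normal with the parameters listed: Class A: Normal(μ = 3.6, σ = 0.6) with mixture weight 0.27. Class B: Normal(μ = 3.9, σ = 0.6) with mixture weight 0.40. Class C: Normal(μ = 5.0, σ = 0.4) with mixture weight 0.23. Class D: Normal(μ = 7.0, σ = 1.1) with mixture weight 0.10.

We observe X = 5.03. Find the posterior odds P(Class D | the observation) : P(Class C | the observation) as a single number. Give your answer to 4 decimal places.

The posterior odds equal the prior odds times the likelihood ratio: (π_i/π_j)·(f_i(x)/f_j(x)).
Normal densities:
  p_A = 0.0388421
  p_B = 0.112862
  p_C = 0.994555
  p_D = 0.072954
Odds = (0.10/0.23) × (0.072954/0.994555) = 0.434783 × 0.0733534 ≈ 0.0319

0.0319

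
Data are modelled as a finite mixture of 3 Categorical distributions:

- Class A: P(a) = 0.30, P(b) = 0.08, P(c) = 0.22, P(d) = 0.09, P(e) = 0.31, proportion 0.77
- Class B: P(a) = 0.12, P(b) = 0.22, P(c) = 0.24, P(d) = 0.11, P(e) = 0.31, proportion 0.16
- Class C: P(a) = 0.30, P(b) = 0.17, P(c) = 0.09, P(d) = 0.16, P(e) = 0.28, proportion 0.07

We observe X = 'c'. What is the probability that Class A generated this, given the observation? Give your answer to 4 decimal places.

Apply Bayes' rule: the posterior for each component is proportional to its prior times its likelihood at x.
Evaluate each component's likelihood at the observed value:
  p_A = P(c | comp) = 0.22
  p_B = P(c | comp) = 0.24
  p_C = P(c | comp) = 0.09
Prior × likelihood for each component:
  P(Z=A)·p_A = 0.77 × 0.22 = 0.1694
  P(Z=B)·p_B = 0.16 × 0.24 = 0.0384
  P(Z=C)·p_C = 0.07 × 0.09 = 0.0063
Sum: 0.1694 + 0.0384 + 0.0063 = 0.2141
Responsibility of Class A: 0.1694 / 0.2141 ≈ 0.7912

0.7912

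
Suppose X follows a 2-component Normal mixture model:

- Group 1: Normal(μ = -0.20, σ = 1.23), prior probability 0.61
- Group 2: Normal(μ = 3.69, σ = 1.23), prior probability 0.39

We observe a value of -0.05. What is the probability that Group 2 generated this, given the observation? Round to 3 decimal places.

0.006

Apply Bayes' rule: the posterior for each component is proportional to its prior times its likelihood at x.
Normal densities:
  f_1 = (1/(1.23·√(2π)))·exp(−(-0.05−-0.20)²/(2·1.23²)) = 0.324343·exp(-0.00744) = 0.32194
  f_2 = (1/(1.23·√(2π)))·exp(−(-0.05−3.69)²/(2·1.23²)) = 0.324343·exp(-4.62278) = 0.00318683
Weight by the priors:
  π_1·f_1 = 0.61 × 0.32194 = 0.196384
  π_2·f_2 = 0.39 × 0.00318683 = 0.00124286
Evidence: 0.196384 + 0.00124286 = 0.197627
P(Group 2 | x) = 0.00124286 / 0.197627 ≈ 0.006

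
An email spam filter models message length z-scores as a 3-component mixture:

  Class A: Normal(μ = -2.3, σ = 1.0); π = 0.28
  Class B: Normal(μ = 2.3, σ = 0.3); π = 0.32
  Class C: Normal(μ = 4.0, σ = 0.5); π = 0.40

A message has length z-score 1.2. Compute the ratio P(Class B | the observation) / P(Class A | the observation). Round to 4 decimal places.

Only the two components matter; the odds are (w_i f_i(x)) / (w_j f_j(x)).
Evaluate each component's likelihood at the observed value:
  L_A = 0.000872683
  L_B = 0.0016009
  L_C = 1.23652e-07
Posterior odds = (w_B·L_B) / (w_A·L_A) = (0.32·0.0016009) / (0.28·0.000872683) = 0.000512289 / 0.000244351 ≈ 2.0965

2.0965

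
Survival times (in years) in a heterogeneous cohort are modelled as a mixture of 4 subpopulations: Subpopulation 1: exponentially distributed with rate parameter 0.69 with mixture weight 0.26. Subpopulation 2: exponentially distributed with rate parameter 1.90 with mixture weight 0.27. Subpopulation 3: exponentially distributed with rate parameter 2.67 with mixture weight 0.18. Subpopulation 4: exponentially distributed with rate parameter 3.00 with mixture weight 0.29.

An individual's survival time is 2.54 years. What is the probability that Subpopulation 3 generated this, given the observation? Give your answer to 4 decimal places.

0.0151

P(component k | x) = π_k·f_k(x) / marginal(x), where marginal(x) = Σ_j π_j·f_j(x).
Component likelihoods at x = 2.54 years:
  L_1 = 0.69·e^(−0.69·2.54) = 0.69·e^(−1.7526) = 0.119593
  L_2 = 1.90·e^(−1.90·2.54) = 1.90·e^(−4.8260) = 0.0152352
  L_3 = 2.67·e^(−2.67·2.54) = 2.67·e^(−6.7818) = 0.0030284
  L_4 = 3.00·e^(−3.00·2.54) = 3.00·e^(−7.6200) = 0.00147163
Multiply by the mixture weights:
  π_1·L_1 = 0.26 × 0.119593 = 0.0310941
  π_2·L_2 = 0.27 × 0.0152352 = 0.00411351
  π_3·L_3 = 0.18 × 0.0030284 = 0.000545112
  π_4·L_4 = 0.29 × 0.00147163 = 0.000426771
Denominator: 0.0310941 + 0.00411351 + 0.000545112 + 0.000426771 = 0.0361795
Responsibility of Subpopulation 3: 0.000545112 / 0.0361795 ≈ 0.0151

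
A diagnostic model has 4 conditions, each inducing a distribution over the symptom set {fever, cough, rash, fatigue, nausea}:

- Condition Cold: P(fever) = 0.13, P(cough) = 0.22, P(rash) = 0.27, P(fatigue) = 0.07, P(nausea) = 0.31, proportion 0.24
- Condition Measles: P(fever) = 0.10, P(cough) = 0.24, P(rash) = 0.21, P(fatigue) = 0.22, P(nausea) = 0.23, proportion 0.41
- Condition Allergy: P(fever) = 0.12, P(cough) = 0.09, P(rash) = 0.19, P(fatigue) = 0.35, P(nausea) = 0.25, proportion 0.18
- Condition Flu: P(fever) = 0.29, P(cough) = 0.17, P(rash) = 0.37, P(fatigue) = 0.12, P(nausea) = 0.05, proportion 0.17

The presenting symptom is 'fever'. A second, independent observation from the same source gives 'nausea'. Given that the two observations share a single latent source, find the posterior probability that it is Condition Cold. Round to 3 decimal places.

0.359

Posterior ∝ prior × likelihood, so P(k | x) ∝ P(Z=k) f_k(x); normalise over all components.
Since both observations come from the same component, the likelihood for component k is f_k(x₁)·f_k(x₂).
  L_Cold = [0.13] × [0.31] = 0.0403
  L_Measles = [0.1] × [0.23] = 0.023
  L_Allergy = [0.12] × [0.25] = 0.03
  L_Flu = [0.29] × [0.05] = 0.0145
Prior × likelihood for each component:
  P(Z=Cold)·L_Cold = 0.24 × 0.0403 = 0.009672
  P(Z=Measles)·L_Measles = 0.41 × 0.023 = 0.00943
  P(Z=Allergy)·L_Allergy = 0.18 × 0.03 = 0.0054
  P(Z=Flu)·L_Flu = 0.17 × 0.0145 = 0.002465
Normaliser: 0.009672 + 0.00943 + 0.0054 + 0.002465 = 0.026967
P(Condition Cold | data) = 0.009672 / 0.026967 ≈ 0.359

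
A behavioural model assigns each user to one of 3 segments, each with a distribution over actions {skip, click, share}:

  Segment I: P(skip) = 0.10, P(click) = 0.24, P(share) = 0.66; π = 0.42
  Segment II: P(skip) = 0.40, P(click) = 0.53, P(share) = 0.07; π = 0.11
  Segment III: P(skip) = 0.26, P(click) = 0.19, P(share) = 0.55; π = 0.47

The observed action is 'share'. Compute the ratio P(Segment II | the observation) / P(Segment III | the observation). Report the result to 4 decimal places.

The posterior odds equal the prior odds times the likelihood ratio: (π_i/π_j)·(f_i(x)/f_j(x)).
Component likelihoods at x = 'share':
  L_I = P(share | comp) = 0.66
  L_II = P(share | comp) = 0.07
  L_III = P(share | comp) = 0.55
Posterior odds = (π_II·L_II) / (π_III·L_III) = (0.11·0.07) / (0.47·0.55) = 0.0077 / 0.2585 ≈ 0.0298

0.0298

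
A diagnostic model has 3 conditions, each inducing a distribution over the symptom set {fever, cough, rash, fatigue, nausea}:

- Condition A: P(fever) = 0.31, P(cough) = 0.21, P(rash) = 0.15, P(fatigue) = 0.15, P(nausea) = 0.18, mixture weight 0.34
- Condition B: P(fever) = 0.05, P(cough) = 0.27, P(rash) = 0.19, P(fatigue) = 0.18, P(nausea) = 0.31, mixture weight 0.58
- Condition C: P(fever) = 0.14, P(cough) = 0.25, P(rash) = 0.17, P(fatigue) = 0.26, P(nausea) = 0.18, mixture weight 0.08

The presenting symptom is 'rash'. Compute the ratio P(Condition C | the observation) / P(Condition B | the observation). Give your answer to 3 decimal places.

Posterior odds = (P(Z=i) f_i(x)) / (P(Z=j) f_j(x)); the normalising sum cancels.
Component likelihoods at x = 'rash':
  p_A = P(rash | comp) = 0.15
  p_B = P(rash | comp) = 0.19
  p_C = P(rash | comp) = 0.17
Posterior odds = (P(Z=C)·p_C) / (P(Z=B)·p_B) = (0.08·0.17) / (0.58·0.19) = 0.0136 / 0.1102 ≈ 0.123

0.123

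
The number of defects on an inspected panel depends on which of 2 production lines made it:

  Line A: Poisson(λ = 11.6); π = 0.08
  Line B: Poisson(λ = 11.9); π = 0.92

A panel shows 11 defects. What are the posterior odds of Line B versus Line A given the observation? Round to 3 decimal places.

11.282

The posterior odds equal the prior odds times the likelihood ratio: (P(Z=i)/P(Z=j))·(f_i(x)/f_j(x)).
Poisson probabilities:
  p_A = 0.117508
  p_B = 0.115281
0.106058 / 0.00940061 ≈ 11.282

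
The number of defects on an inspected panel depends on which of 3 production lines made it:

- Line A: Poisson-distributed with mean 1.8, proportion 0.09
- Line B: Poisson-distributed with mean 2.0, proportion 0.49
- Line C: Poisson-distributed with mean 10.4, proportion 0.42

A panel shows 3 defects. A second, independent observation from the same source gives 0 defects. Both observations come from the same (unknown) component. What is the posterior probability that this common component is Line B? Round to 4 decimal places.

Posterior ∝ prior × likelihood, so P(k | x) ∝ π_k f_k(x); normalise over all components.
Since both observations come from the same component, the likelihood for component k is f_k(x₁)·f_k(x₂).
  p_A = [0.160671] × [0.165299] = 0.0265587
  p_B = [0.180447] × [0.135335] = 0.0244209
  p_C = [0.0057054] × [3.04325e-05] = 1.7363e-07
Unnormalised posteriors:
  π_A·p_A = 0.09 × 0.0265587 = 0.00239028
  π_B·p_B = 0.49 × 0.0244209 = 0.0119662
  π_C·p_C = 0.42 × 1.7363e-07 = 7.29244e-08
Evidence: 0.00239028 + 0.0119662 + 7.29244e-08 = 0.0143566
P(Line B | data) ≈ 0.8335

0.8335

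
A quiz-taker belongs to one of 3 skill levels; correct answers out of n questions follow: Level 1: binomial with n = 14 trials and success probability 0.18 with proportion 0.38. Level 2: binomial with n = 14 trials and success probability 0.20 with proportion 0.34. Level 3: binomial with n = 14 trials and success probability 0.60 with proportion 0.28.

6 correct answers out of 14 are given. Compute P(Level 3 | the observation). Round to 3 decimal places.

0.576

Posterior ∝ prior × likelihood, so P(k | x) ∝ π_k f_k(x); normalise over all components.
Binomial probabilities:
  L_1 = 0.0208786
  L_2 = 0.0322445
  L_3 = 0.0918212
Prior × likelihood for each component:
  π_1·L_1 = 0.38 × 0.0208786 = 0.00793386
  π_2·L_2 = 0.34 × 0.0322445 = 0.0109631
  π_3·L_3 = 0.28 × 0.0918212 = 0.0257099
Normaliser: 0.00793386 + 0.0109631 + 0.0257099 = 0.0446069
P(Level 3 | 6 correct answers out of 14) = 0.0257099 / 0.0446069 ≈ 0.576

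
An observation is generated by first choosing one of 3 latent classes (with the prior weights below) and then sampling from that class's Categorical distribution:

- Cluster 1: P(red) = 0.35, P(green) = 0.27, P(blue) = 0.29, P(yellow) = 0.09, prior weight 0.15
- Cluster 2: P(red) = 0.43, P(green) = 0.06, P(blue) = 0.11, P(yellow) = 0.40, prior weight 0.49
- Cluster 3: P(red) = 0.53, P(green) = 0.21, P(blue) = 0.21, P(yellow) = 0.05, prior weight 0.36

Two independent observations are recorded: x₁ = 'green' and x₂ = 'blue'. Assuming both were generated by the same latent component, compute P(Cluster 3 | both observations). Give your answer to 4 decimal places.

0.5145

The responsibility of component k is w_k f_k(x) divided by Σ_j w_j f_j(x).
Since both observations come from the same component, the likelihood for component k is f_k(x₁)·f_k(x₂).
  L_1 = [P(green | comp) = 0.27] × [0.29] = 0.0783
  L_2 = [P(green | comp) = 0.06] × [0.11] = 0.0066
  L_3 = [P(green | comp) = 0.21] × [0.21] = 0.0441
Multiply by the mixture weights:
  w_1·L_1 = 0.15 × 0.0783 = 0.011745
  w_2·L_2 = 0.49 × 0.0066 = 0.003234
  w_3·L_3 = 0.36 × 0.0441 = 0.015876
Denominator: 0.011745 + 0.003234 + 0.015876 = 0.030855
P(Cluster 3 | x) ≈ 0.5145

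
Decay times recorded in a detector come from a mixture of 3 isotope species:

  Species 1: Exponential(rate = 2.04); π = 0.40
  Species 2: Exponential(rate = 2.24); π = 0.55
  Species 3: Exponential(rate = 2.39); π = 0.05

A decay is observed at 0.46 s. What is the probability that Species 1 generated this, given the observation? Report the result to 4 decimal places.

0.3997

By Bayes' theorem, P(k | x) = w_k f_k(x) / Σ_j w_j f_j(x).
Component likelihoods at x = 0.46 s:
  f_1 = 2.04·e^(−2.04·0.46) = 2.04·e^(−0.9384) = 0.798157
  f_2 = 2.24·e^(−2.24·0.46) = 2.24·e^(−1.0304) = 0.799376
  f_3 = 2.39·e^(−2.39·0.46) = 2.39·e^(−1.0994) = 0.796039
Prior × likelihood for each component:
  w_1·f_1 = 0.40 × 0.798157 = 0.319263
  w_2·f_2 = 0.55 × 0.799376 = 0.439657
  w_3·f_3 = 0.05 × 0.796039 = 0.039802
Sum: 0.319263 + 0.439657 + 0.039802 = 0.798721
P(Species 1 | x) ≈ 0.3997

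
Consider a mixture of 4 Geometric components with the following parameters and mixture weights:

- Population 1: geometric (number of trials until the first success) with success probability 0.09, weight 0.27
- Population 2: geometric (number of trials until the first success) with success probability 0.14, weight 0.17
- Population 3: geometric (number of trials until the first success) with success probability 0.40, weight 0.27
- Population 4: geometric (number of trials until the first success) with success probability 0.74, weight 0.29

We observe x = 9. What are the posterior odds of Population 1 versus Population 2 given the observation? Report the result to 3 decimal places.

Posterior odds = (w_i f_i(x)) / (w_j f_j(x)); the normalising sum cancels.
Evaluate each component's likelihood at the observed value:
  L_1 = 0.09·(1−0.09)^8 = 0.09·0.470253 = 0.0423227
  L_2 = 0.14·(1−0.14)^8 = 0.14·0.299218 = 0.0418905
  L_3 = 0.40·(1−0.40)^8 = 0.40·0.0167962 = 0.00671846
  L_4 = 0.74·(1−0.74)^8 = 0.74·2.08827e-05 = 1.54532e-05
0.0114271 / 0.00712139 ≈ 1.605

1.605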